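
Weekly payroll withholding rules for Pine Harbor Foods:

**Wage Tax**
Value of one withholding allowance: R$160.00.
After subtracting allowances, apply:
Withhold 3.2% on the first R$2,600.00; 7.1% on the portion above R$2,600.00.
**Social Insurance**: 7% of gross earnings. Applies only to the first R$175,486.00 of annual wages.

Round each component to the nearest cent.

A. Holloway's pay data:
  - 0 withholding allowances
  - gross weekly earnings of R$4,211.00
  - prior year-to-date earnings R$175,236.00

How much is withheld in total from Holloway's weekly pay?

Wage Tax: taxable = R$4,211.00
  R$83.20 + 7.1% × (R$4,211.00 − R$2,600.00) = R$83.20 + 7.1% × R$1,611.00 = R$197.58
Social Insurance: cap R$175,486.00 − YTD R$175,236.00 = R$250.00 subject; 7% × R$250.00 = R$17.50
Total: R$197.58 + R$17.50 = R$215.08

R$215.08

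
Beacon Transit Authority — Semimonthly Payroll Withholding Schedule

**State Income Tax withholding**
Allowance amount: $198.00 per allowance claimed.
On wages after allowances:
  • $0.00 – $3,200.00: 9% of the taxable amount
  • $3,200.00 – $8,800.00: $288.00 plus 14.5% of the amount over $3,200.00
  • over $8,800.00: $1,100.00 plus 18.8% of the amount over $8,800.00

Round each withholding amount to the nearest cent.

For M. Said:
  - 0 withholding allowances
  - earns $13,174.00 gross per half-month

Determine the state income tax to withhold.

State Income Tax: taxable = $13,174.00
  $1,100.00 + 18.8% × ($13,174.00 − $8,800.00) = $1,100.00 + 18.8% × $4,374.00 = $1,922.31

$1,922.31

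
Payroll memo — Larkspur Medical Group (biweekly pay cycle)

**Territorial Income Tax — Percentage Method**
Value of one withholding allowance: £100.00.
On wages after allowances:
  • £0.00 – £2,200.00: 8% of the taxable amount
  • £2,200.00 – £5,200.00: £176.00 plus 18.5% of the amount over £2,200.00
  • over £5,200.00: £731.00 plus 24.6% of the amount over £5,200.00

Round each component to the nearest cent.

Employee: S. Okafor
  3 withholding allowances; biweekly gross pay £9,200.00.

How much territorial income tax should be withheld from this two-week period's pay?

£1,641.20

Territorial Income Tax: taxable = £9,200.00 − 3×£100.00 = £8,900.00
  £731.00 + 24.6% × (£8,900.00 − £5,200.00) = £731.00 + 24.6% × £3,700.00 = £1,641.20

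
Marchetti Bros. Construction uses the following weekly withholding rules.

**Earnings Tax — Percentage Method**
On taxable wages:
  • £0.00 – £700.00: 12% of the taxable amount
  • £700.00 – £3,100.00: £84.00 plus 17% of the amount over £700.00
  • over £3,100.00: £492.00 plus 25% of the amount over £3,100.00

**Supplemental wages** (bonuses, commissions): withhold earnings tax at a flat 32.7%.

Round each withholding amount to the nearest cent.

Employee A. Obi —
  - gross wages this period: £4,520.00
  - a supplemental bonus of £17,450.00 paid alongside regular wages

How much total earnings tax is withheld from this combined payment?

£6,553.15

Earnings Tax: taxable = £4,520.00
  £492.00 + 25% × (£4,520.00 − £3,100.00) = £492.00 + 25% × £1,420.00 = £847.00
Supplemental (32.7% flat on bonus): 32.7% × £17,450.00 = £5,706.15
Total earnings tax: £847.00 + £5,706.15 = £6,553.15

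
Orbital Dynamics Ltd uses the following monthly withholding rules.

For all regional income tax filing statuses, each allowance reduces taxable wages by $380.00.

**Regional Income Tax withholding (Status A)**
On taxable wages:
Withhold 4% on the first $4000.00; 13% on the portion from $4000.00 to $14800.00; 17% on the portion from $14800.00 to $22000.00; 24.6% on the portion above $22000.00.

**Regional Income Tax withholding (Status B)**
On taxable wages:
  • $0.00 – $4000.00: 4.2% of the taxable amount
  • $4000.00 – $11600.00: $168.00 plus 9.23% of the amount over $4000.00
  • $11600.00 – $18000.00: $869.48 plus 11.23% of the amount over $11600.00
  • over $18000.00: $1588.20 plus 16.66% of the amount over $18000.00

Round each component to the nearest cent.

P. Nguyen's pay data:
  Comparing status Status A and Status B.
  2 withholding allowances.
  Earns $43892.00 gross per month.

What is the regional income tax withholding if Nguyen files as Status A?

Regional Income Tax (Status A): taxable = $43892.00 − 2×$380.00 = $43132.00
  $2788.00 + 24.6% × ($43132.00 − $22000.00) = $2788.00 + 24.6% × $21132.00 = $7986.47

$7986.47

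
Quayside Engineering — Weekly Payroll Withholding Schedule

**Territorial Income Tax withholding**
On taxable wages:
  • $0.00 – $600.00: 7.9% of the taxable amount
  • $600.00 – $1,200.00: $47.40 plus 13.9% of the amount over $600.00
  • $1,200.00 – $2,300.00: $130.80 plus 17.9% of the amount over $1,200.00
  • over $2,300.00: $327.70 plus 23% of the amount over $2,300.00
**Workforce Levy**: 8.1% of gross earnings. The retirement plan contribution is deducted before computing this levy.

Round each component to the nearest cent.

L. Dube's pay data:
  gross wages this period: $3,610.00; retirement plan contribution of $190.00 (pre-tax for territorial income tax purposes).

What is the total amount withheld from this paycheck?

$862.32

Territorial Income Tax: taxable = $3,610.00 − $190.00 = $3,420.00
  $327.70 + 23% × ($3,420.00 − $2,300.00) = $327.70 + 23% × $1,120.00 = $585.30
Workforce Levy: 8.1% × $3,420.00 = $277.02
Total: $585.30 + $277.02 = $862.32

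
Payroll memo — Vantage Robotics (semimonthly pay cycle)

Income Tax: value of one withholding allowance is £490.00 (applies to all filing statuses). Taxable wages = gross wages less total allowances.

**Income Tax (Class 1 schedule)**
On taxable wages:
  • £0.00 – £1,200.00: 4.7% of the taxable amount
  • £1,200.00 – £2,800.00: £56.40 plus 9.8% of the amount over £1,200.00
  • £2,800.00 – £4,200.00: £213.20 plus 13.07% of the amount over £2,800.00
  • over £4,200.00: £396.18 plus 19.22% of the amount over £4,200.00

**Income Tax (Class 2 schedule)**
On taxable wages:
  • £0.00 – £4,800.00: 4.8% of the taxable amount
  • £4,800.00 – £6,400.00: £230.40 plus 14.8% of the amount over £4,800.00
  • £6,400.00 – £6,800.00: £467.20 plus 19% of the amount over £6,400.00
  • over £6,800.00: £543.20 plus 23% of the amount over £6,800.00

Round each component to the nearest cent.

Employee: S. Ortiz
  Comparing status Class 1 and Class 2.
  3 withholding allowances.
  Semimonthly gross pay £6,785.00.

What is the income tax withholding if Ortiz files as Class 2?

£306.62

Income Tax (Class 2): taxable = £6,785.00 − 3×£490.00 = £5,315.00
  £230.40 + 14.8% × (£5,315.00 − £4,800.00) = £230.40 + 14.8% × £515.00 = £306.62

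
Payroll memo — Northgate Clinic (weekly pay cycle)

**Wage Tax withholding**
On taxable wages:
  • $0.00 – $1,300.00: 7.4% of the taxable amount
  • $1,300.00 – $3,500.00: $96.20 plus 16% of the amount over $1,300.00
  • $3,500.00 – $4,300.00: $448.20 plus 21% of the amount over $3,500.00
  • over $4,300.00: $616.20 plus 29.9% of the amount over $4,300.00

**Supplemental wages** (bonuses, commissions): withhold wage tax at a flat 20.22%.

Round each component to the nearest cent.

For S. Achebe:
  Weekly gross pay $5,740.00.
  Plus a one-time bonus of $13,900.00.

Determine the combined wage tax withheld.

$3,857.34

Wage Tax: taxable = $5,740.00
  $616.20 + 29.9% × ($5,740.00 − $4,300.00) = $616.20 + 29.9% × $1,440.00 = $1,046.76
Supplemental (20.22% flat on bonus): 20.22% × $13,900.00 = $2,810.58
Total wage tax: $1,046.76 + $2,810.58 = $3,857.34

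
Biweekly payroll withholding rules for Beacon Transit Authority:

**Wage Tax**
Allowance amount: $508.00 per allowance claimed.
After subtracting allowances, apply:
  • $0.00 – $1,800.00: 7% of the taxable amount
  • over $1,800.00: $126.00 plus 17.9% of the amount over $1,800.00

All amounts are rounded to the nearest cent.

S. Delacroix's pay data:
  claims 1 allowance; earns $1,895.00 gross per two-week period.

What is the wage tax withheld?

$97.09

Wage Tax: taxable = $1,895.00 − 1×$508.00 = $1,387.00
  7% × $1,387.00 = $97.09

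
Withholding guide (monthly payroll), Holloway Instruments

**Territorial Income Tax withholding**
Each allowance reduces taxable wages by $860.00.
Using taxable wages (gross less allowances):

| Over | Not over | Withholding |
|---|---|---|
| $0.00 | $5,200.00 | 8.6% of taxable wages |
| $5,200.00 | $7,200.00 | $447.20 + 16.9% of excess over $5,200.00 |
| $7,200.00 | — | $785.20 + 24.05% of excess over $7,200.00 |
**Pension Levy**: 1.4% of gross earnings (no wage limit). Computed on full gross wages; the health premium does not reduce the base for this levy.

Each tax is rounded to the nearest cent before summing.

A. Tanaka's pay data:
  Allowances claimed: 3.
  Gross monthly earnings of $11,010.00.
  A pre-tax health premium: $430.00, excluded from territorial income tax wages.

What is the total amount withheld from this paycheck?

$1,131.74

Territorial Income Tax: taxable = $11,010.00 − $430.00 − 3×$860.00 = $8,000.00
  $785.20 + 24.05% × ($8,000.00 − $7,200.00) = $785.20 + 24.05% × $800.00 = $977.60
Pension Levy: 1.4% × $11,010.00 = $154.14
Total: $977.60 + $154.14 = $1,131.74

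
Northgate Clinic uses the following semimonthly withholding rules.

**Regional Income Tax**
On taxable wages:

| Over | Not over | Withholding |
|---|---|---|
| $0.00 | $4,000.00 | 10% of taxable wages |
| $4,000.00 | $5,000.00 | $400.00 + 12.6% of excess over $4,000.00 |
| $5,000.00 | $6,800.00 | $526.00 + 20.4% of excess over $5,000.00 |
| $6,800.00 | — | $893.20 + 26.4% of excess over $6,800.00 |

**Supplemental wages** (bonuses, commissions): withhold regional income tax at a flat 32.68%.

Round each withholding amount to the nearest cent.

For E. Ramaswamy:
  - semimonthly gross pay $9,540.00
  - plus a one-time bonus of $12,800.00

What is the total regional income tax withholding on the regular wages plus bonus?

$5,799.60

Regional Income Tax: taxable = $9,540.00
  $893.20 + 26.4% × ($9,540.00 − $6,800.00) = $893.20 + 26.4% × $2,740.00 = $1,616.56
Supplemental (32.68% flat on bonus): 32.68% × $12,800.00 = $4,183.04
Total regional income tax: $1,616.56 + $4,183.04 = $5,799.60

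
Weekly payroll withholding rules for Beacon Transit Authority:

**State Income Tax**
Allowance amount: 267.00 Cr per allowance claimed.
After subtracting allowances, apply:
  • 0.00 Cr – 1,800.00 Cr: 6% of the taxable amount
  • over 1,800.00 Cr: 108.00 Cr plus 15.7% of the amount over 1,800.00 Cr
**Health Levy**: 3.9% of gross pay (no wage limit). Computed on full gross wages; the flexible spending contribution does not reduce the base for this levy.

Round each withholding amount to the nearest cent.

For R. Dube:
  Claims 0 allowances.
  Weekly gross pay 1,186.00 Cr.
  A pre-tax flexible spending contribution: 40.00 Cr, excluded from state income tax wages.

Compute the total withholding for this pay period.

115.01 Cr

State Income Tax: taxable = 1,186.00 Cr − 40.00 Cr = 1,146.00 Cr
  6% × 1,146.00 Cr = 68.76 Cr
Health Levy: 3.9% × 1,186.00 Cr = 46.25 Cr
Total: 68.76 Cr + 46.25 Cr = 115.01 Cr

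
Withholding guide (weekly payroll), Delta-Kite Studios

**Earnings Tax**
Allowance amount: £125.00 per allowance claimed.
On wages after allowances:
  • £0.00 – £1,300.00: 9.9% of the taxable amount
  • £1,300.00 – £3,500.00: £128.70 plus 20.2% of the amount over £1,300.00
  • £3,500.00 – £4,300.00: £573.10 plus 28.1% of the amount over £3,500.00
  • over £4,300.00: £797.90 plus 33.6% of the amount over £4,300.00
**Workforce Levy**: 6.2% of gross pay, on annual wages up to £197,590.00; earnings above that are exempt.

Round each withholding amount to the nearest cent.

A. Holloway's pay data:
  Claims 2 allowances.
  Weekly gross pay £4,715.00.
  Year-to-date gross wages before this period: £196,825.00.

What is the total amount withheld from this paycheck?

£900.77

Earnings Tax: taxable = £4,715.00 − 2×£125.00 = £4,465.00
  £797.90 + 33.6% × (£4,465.00 − £4,300.00) = £797.90 + 33.6% × £165.00 = £853.34
Workforce Levy: cap £197,590.00 − YTD £196,825.00 = £765.00 subject; 6.2% × £765.00 = £47.43
Total: £853.34 + £47.43 = £900.77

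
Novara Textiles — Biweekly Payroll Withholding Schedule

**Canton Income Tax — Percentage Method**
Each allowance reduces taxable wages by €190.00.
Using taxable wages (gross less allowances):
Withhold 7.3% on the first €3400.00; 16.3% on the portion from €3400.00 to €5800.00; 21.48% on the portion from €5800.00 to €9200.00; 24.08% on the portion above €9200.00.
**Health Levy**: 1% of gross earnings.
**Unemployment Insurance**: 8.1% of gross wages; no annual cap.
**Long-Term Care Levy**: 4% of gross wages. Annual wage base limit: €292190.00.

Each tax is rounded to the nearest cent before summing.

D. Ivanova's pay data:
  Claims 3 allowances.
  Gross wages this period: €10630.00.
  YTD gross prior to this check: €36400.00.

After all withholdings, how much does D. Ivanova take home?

Canton Income Tax: taxable = €10630.00 − 3×€190.00 = €10060.00
  €1369.72 + 24.08% × (€10060.00 − €9200.00) = €1369.72 + 24.08% × €860.00 = €1576.81
Health Levy: 1% × €10630.00 = €106.30
Unemployment Insurance: 8.1% × €10630.00 = €861.03
Long-Term Care Levy: 4% × €10630.00 = €425.20
Total withheld: €1576.81 + €106.30 + €861.03 + €425.20 = €2969.34
Net pay: €10630.00 − €2969.34 = €7660.66

€7660.66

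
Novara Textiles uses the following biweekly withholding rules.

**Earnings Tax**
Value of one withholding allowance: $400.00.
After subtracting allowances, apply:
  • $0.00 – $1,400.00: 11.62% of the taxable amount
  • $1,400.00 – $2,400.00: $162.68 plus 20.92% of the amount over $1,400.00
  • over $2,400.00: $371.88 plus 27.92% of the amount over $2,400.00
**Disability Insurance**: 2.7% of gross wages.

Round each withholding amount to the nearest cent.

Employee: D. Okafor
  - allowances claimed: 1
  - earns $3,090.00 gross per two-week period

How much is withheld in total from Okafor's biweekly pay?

Earnings Tax: taxable = $3,090.00 − 1×$400.00 = $2,690.00
  $371.88 + 27.92% × ($2,690.00 − $2,400.00) = $371.88 + 27.92% × $290.00 = $452.85
Disability Insurance: 2.7% × $3,090.00 = $83.43
Total: $452.85 + $83.43 = $536.28

$536.28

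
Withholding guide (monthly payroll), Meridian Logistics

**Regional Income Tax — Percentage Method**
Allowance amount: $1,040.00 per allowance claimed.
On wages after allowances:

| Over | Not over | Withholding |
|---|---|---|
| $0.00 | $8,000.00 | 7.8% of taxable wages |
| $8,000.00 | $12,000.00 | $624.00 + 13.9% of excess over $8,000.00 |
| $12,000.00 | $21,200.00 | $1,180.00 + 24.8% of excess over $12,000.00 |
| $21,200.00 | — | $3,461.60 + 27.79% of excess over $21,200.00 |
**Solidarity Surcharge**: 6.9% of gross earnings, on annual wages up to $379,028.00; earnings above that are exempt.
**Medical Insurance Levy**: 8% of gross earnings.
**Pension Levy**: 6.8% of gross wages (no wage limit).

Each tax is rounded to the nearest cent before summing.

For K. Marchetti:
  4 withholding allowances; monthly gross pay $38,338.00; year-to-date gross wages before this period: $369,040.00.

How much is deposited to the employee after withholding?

$24,906.62

Regional Income Tax: taxable = $38,338.00 − 4×$1,040.00 = $34,178.00
  $3,461.60 + 27.79% × ($34,178.00 − $21,200.00) = $3,461.60 + 27.79% × $12,978.00 = $7,068.19
Solidarity Surcharge: cap $379,028.00 − YTD $369,040.00 = $9,988.00 subject; 6.9% × $9,988.00 = $689.17
Medical Insurance Levy: 8% × $38,338.00 = $3,067.04
Pension Levy: 6.8% × $38,338.00 = $2,606.98
Total withheld: $7,068.19 + $689.17 + $3,067.04 + $2,606.98 = $13,431.38
Net pay: $38,338.00 − $13,431.38 = $24,906.62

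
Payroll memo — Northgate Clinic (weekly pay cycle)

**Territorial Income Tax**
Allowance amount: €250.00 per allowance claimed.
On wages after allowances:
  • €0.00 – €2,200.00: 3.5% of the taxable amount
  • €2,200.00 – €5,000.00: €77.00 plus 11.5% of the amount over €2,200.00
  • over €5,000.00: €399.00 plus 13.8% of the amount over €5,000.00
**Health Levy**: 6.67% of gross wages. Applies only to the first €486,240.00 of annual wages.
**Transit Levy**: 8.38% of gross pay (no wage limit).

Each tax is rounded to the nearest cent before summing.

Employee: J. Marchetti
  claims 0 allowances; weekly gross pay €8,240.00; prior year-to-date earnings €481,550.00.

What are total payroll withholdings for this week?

Territorial Income Tax: taxable = €8,240.00
  €399.00 + 13.8% × (€8,240.00 − €5,000.00) = €399.00 + 13.8% × €3,240.00 = €846.12
Health Levy: cap €486,240.00 − YTD €481,550.00 = €4,690.00 subject; 6.67% × €4,690.00 = €312.82
Transit Levy: 8.38% × €8,240.00 = €690.51
Total: €846.12 + €312.82 + €690.51 = €1,849.45

€1,849.45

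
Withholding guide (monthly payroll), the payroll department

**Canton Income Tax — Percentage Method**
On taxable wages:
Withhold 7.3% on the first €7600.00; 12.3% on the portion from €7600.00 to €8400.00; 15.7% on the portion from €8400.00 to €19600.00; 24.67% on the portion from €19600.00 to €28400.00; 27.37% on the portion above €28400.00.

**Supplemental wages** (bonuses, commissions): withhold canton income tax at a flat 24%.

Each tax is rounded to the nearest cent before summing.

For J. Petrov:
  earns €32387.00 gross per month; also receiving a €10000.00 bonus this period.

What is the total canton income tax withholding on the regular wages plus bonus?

Canton Income Tax: taxable = €32387.00
  €4582.56 + 27.37% × (€32387.00 − €28400.00) = €4582.56 + 27.37% × €3987.00 = €5673.80
Supplemental (24% flat on bonus): 24% × €10000.00 = €2400.00
Total canton income tax: €5673.80 + €2400.00 = €8073.80

€8073.80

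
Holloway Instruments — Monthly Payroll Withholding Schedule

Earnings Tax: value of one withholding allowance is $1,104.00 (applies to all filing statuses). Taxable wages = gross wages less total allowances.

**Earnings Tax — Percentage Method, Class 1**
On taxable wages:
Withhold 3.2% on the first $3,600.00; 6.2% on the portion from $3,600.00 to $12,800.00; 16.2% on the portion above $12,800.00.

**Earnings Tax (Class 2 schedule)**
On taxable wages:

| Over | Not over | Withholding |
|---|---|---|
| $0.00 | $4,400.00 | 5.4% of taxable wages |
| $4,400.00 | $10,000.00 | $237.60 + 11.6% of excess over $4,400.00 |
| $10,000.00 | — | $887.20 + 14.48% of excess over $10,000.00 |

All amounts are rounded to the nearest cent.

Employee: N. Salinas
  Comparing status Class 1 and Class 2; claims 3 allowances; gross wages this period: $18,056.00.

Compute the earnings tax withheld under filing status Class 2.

$1,574.13

Earnings Tax (Class 2): taxable = $18,056.00 − 3×$1,104.00 = $14,744.00
  $887.20 + 14.48% × ($14,744.00 − $10,000.00) = $887.20 + 14.48% × $4,744.00 = $1,574.13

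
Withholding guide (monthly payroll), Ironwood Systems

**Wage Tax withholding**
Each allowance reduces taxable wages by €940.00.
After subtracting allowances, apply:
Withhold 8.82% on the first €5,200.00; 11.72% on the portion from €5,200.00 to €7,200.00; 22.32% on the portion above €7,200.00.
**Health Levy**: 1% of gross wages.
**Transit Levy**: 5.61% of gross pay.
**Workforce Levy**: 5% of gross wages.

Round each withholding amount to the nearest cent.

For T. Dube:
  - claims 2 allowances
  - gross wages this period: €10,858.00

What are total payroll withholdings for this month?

Wage Tax: taxable = €10,858.00 − 2×€940.00 = €8,978.00
  €693.04 + 22.32% × (€8,978.00 − €7,200.00) = €693.04 + 22.32% × €1,778.00 = €1,089.89
Health Levy: 1% × €10,858.00 = €108.58
Transit Levy: 5.61% × €10,858.00 = €609.13
Workforce Levy: 5% × €10,858.00 = €542.90
Total: €1,089.89 + €108.58 + €609.13 + €542.90 = €2,350.50

€2,350.50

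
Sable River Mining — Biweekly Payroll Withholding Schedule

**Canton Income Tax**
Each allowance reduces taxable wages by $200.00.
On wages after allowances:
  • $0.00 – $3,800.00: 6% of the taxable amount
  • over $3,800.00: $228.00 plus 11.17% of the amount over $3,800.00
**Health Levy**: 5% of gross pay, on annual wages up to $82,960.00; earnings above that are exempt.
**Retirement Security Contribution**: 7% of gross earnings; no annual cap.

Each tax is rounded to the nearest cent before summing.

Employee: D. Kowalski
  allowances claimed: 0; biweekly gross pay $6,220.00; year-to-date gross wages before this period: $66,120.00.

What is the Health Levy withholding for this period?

$311.00

Health Levy: 5% × $6,220.00 = $311.00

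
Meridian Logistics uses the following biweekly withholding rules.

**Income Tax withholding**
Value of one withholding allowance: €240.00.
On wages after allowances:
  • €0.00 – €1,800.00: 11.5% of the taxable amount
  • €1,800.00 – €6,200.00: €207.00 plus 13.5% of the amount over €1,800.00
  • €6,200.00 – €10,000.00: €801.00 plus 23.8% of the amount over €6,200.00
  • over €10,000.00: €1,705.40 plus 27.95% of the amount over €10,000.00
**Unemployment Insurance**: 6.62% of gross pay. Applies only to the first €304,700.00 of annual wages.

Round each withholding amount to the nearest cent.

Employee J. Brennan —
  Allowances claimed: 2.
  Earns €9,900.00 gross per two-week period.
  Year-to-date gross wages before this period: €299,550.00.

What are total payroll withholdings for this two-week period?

€1,908.29

Income Tax: taxable = €9,900.00 − 2×€240.00 = €9,420.00
  €801.00 + 23.8% × (€9,420.00 − €6,200.00) = €801.00 + 23.8% × €3,220.00 = €1,567.36
Unemployment Insurance: cap €304,700.00 − YTD €299,550.00 = €5,150.00 subject; 6.62% × €5,150.00 = €340.93
Total: €1,567.36 + €340.93 = €1,908.29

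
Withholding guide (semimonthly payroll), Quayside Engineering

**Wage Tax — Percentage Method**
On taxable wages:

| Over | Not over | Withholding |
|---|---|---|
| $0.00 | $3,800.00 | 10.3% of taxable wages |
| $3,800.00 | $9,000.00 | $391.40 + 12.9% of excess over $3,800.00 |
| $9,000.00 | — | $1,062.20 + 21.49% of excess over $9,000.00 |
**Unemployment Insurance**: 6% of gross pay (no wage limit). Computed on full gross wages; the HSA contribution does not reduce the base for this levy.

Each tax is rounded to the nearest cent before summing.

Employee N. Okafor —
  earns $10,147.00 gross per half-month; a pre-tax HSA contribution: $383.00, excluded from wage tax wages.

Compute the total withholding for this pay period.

$1,835.20

Wage Tax: taxable = $10,147.00 − $383.00 = $9,764.00
  $1,062.20 + 21.49% × ($9,764.00 − $9,000.00) = $1,062.20 + 21.49% × $764.00 = $1,226.38
Unemployment Insurance: 6% × $10,147.00 = $608.82
Total: $1,226.38 + $608.82 = $1,835.20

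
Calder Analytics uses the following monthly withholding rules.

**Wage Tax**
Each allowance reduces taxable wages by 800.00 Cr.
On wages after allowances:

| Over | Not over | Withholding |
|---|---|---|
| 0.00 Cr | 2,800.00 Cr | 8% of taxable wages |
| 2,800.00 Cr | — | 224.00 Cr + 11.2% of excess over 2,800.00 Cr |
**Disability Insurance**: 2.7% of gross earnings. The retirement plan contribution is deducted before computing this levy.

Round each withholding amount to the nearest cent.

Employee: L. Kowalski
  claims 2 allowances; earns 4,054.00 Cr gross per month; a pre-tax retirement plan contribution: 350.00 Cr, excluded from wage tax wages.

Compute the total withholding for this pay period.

Wage Tax: taxable = 4,054.00 Cr − 350.00 Cr − 2×800.00 Cr = 2,104.00 Cr
  8% × 2,104.00 Cr = 168.32 Cr
Disability Insurance: 2.7% × 3,704.00 Cr = 100.01 Cr
Total: 168.32 Cr + 100.01 Cr = 268.33 Cr

268.33 Cr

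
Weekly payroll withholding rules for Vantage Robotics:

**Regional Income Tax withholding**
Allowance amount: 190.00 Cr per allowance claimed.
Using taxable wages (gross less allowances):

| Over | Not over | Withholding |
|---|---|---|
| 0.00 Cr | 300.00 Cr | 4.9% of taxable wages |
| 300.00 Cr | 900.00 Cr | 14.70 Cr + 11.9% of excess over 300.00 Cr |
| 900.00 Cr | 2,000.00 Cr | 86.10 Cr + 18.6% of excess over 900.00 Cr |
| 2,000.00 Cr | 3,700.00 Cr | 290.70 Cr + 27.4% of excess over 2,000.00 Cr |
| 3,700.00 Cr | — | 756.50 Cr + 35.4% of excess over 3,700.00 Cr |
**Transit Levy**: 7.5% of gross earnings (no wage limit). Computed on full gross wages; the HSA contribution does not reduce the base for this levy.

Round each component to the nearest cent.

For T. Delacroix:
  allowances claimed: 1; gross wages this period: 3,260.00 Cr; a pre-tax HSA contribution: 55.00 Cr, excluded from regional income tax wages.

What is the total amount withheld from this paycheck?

Regional Income Tax: taxable = 3,260.00 Cr − 55.00 Cr − 1×190.00 Cr = 3,015.00 Cr
  290.70 Cr + 27.4% × (3,015.00 Cr − 2,000.00 Cr) = 290.70 Cr + 27.4% × 1,015.00 Cr = 568.81 Cr
Transit Levy: 7.5% × 3,260.00 Cr = 244.50 Cr
Total: 568.81 Cr + 244.50 Cr = 813.31 Cr

813.31 Cr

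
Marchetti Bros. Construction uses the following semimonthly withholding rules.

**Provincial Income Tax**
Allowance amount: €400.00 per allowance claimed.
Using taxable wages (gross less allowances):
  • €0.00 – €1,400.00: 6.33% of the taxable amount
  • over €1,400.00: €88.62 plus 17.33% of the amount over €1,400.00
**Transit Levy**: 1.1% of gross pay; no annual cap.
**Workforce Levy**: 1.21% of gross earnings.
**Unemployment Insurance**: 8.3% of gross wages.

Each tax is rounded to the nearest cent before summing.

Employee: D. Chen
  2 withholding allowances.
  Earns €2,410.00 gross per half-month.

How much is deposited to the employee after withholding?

€2,029.29

Provincial Income Tax: taxable = €2,410.00 − 2×€400.00 = €1,610.00
  €88.62 + 17.33% × (€1,610.00 − €1,400.00) = €88.62 + 17.33% × €210.00 = €125.01
Transit Levy: 1.1% × €2,410.00 = €26.51
Workforce Levy: 1.21% × €2,410.00 = €29.16
Unemployment Insurance: 8.3% × €2,410.00 = €200.03
Total withheld: €125.01 + €26.51 + €29.16 + €200.03 = €380.71
Net pay: €2,410.00 − €380.71 = €2,029.29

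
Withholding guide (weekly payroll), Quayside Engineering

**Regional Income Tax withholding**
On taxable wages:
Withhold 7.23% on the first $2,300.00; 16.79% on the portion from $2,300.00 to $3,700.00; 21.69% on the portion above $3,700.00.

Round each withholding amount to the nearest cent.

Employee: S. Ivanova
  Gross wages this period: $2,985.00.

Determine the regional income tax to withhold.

$281.30

Regional Income Tax: taxable = $2,985.00
  $166.29 + 16.79% × ($2,985.00 − $2,300.00) = $166.29 + 16.79% × $685.00 = $281.30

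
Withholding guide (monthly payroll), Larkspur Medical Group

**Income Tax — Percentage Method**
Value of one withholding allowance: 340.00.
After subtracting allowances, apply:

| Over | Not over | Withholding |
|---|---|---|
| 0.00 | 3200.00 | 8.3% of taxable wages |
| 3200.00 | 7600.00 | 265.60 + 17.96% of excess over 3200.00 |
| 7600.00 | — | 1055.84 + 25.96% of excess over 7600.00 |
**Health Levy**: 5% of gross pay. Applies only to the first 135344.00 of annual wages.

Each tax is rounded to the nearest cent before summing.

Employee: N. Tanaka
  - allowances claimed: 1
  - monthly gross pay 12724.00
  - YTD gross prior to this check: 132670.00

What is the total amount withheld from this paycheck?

Income Tax: taxable = 12724.00 − 1×340.00 = 12384.00
  1055.84 + 25.96% × (12384.00 − 7600.00) = 1055.84 + 25.96% × 4784.00 = 2297.77
Health Levy: cap 135344.00 − YTD 132670.00 = 2674.00 subject; 5% × 2674.00 = 133.70
Total: 2297.77 + 133.70 = 2431.47

2431.47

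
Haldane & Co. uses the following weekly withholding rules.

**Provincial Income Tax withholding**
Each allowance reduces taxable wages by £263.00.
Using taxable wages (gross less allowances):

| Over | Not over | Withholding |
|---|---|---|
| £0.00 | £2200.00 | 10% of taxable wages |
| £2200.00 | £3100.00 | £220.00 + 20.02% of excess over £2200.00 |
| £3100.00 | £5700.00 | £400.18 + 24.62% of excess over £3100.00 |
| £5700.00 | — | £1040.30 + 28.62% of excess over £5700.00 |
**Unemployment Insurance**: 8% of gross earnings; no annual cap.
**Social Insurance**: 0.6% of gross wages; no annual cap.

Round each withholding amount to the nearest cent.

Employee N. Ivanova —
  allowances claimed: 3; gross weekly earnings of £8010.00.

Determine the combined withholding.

Provincial Income Tax: taxable = £8010.00 − 3×£263.00 = £7221.00
  £1040.30 + 28.62% × (£7221.00 − £5700.00) = £1040.30 + 28.62% × £1521.00 = £1475.61
Unemployment Insurance: 8% × £8010.00 = £640.80
Social Insurance: 0.6% × £8010.00 = £48.06
Total: £1475.61 + £640.80 + £48.06 = £2164.47

£2164.47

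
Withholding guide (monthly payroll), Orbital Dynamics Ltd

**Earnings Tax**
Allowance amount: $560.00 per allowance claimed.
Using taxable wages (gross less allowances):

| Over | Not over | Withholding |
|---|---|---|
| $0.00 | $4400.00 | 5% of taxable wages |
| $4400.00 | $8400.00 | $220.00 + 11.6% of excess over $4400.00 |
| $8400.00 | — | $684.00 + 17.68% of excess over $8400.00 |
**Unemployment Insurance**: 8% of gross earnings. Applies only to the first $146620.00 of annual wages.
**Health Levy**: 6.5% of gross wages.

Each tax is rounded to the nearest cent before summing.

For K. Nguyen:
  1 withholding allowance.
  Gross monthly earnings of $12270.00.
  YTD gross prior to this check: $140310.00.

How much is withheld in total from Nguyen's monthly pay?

$2571.56

Earnings Tax: taxable = $12270.00 − 1×$560.00 = $11710.00
  $684.00 + 17.68% × ($11710.00 − $8400.00) = $684.00 + 17.68% × $3310.00 = $1269.21
Unemployment Insurance: cap $146620.00 − YTD $140310.00 = $6310.00 subject; 8% × $6310.00 = $504.80
Health Levy: 6.5% × $12270.00 = $797.55
Total: $1269.21 + $504.80 + $797.55 = $2571.56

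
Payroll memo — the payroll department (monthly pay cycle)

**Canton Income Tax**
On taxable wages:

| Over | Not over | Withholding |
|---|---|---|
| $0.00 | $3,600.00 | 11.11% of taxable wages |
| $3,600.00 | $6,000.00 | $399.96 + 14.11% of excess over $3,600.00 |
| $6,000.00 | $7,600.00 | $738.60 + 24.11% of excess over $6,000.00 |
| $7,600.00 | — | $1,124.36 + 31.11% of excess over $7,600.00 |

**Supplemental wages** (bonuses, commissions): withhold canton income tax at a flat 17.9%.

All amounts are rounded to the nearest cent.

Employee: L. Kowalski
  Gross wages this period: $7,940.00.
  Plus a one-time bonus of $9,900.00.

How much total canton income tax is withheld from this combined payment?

$3,002.23

Canton Income Tax: taxable = $7,940.00
  $1,124.36 + 31.11% × ($7,940.00 − $7,600.00) = $1,124.36 + 31.11% × $340.00 = $1,230.13
Supplemental (17.9% flat on bonus): 17.9% × $9,900.00 = $1,772.10
Total canton income tax: $1,230.13 + $1,772.10 = $3,002.23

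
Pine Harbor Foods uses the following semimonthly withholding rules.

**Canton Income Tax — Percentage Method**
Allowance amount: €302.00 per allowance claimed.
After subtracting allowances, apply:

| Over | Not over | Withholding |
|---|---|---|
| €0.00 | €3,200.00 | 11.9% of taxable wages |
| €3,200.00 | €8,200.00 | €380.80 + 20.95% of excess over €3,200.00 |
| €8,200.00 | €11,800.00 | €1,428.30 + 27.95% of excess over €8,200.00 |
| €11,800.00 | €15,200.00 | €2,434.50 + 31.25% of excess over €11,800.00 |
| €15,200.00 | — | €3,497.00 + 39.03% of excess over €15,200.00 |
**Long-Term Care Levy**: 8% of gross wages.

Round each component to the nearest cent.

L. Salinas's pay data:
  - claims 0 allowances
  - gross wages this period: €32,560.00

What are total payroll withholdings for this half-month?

Canton Income Tax: taxable = €32,560.00
  €3,497.00 + 39.03% × (€32,560.00 − €15,200.00) = €3,497.00 + 39.03% × €17,360.00 = €10,272.61
Long-Term Care Levy: 8% × €32,560.00 = €2,604.80
Total: €10,272.61 + €2,604.80 = €12,877.41

€12,877.41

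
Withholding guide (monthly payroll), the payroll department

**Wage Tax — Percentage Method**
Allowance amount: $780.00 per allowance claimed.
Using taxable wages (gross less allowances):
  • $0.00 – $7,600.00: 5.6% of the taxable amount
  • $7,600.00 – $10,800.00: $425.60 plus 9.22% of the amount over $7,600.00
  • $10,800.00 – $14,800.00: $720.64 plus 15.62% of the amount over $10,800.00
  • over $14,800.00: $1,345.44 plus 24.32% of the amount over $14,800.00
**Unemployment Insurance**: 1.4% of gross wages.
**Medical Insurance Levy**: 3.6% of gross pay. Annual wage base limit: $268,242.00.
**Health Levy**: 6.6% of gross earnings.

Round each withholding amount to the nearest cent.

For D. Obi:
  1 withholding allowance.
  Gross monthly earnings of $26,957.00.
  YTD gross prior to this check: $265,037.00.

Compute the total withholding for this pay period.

Wage Tax: taxable = $26,957.00 − 1×$780.00 = $26,177.00
  $1,345.44 + 24.32% × ($26,177.00 − $14,800.00) = $1,345.44 + 24.32% × $11,377.00 = $4,112.33
Unemployment Insurance: 1.4% × $26,957.00 = $377.40
Medical Insurance Levy: cap $268,242.00 − YTD $265,037.00 = $3,205.00 subject; 3.6% × $3,205.00 = $115.38
Health Levy: 6.6% × $26,957.00 = $1,779.16
Total: $4,112.33 + $377.40 + $115.38 + $1,779.16 = $6,384.27

$6,384.27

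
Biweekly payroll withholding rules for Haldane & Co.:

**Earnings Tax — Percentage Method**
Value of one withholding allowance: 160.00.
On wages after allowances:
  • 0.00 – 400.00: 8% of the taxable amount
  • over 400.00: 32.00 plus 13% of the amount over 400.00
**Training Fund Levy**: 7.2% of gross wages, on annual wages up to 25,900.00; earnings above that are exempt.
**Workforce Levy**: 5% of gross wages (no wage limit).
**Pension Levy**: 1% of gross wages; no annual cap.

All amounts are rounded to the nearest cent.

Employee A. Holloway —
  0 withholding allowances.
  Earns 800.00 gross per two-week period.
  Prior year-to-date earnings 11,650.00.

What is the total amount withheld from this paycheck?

Earnings Tax: taxable = 800.00
  32.00 + 13% × (800.00 − 400.00) = 32.00 + 13% × 400.00 = 84.00
Training Fund Levy: 7.2% × 800.00 = 57.60
Workforce Levy: 5% × 800.00 = 40.00
Pension Levy: 1% × 800.00 = 8.00
Total: 84.00 + 57.60 + 40.00 + 8.00 = 189.60

189.60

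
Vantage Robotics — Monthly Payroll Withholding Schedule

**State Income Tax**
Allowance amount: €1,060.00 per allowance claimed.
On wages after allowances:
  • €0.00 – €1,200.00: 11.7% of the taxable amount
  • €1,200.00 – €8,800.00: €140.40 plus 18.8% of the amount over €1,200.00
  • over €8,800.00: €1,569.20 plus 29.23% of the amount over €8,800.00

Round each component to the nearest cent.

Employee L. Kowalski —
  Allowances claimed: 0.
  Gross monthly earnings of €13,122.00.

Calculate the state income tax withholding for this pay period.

State Income Tax: taxable = €13,122.00
  €1,569.20 + 29.23% × (€13,122.00 − €8,800.00) = €1,569.20 + 29.23% × €4,322.00 = €2,832.52

€2,832.52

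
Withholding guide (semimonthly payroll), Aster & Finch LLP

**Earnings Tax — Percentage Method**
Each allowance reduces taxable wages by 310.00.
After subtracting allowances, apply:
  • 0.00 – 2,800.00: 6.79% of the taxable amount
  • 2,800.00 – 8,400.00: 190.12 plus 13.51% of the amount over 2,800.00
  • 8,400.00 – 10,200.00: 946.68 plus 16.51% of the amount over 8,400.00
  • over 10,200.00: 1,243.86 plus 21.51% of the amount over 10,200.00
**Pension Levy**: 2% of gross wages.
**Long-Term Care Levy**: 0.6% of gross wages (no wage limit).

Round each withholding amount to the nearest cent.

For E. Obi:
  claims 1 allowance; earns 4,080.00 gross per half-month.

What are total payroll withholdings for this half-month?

427.25

Earnings Tax: taxable = 4,080.00 − 1×310.00 = 3,770.00
  190.12 + 13.51% × (3,770.00 − 2,800.00) = 190.12 + 13.51% × 970.00 = 321.17
Pension Levy: 2% × 4,080.00 = 81.60
Long-Term Care Levy: 0.6% × 4,080.00 = 24.48
Total: 321.17 + 81.60 + 24.48 = 427.25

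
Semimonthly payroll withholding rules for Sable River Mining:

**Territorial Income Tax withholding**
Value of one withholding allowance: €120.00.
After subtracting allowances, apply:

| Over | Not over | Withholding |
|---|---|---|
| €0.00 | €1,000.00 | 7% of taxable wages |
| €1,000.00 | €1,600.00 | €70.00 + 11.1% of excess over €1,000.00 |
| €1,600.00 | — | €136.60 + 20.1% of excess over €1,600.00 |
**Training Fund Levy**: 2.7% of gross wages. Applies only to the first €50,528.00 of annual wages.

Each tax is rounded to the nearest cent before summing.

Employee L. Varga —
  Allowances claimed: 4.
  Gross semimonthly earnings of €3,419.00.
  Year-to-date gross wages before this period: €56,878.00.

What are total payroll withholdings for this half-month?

Territorial Income Tax: taxable = €3,419.00 − 4×€120.00 = €2,939.00
  €136.60 + 20.1% × (€2,939.00 − €1,600.00) = €136.60 + 20.1% × €1,339.00 = €405.74
Training Fund Levy: YTD €56,878.00 ≥ cap €50,528.00 → €0.00
Total: €405.74 + €0.00 = €405.74

€405.74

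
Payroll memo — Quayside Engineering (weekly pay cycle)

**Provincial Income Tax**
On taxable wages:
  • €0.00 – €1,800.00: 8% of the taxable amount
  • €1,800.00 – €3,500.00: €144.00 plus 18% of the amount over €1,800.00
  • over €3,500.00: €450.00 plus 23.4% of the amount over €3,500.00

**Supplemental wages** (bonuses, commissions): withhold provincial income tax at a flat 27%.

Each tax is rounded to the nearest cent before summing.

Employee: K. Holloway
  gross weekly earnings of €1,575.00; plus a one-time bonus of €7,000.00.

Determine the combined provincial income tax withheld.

Provincial Income Tax: taxable = €1,575.00
  8% × €1,575.00 = €126.00
Supplemental (27% flat on bonus): 27% × €7,000.00 = €1,890.00
Total provincial income tax: €126.00 + €1,890.00 = €2,016.00

€2,016.00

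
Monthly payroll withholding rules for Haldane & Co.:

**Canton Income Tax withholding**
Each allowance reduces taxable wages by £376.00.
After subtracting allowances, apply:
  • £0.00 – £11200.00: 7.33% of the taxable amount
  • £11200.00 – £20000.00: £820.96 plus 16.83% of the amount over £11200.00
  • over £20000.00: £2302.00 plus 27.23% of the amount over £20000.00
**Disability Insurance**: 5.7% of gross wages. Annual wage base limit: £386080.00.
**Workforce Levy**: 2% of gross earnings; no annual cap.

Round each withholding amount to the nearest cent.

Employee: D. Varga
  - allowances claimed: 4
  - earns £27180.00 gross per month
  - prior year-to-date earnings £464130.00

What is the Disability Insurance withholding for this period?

£0.00

Disability Insurance: YTD £464130.00 ≥ cap £386080.00 → £0.00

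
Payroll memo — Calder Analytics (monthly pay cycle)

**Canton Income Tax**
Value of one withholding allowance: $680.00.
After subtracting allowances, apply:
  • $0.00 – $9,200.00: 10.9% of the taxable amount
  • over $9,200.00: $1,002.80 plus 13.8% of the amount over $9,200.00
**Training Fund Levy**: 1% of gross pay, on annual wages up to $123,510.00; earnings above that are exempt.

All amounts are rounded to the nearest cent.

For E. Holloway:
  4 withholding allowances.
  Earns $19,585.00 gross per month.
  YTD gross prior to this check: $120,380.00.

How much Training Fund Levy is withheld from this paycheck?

$31.30

Training Fund Levy: cap $123,510.00 − YTD $120,380.00 = $3,130.00 subject; 1% × $3,130.00 = $31.30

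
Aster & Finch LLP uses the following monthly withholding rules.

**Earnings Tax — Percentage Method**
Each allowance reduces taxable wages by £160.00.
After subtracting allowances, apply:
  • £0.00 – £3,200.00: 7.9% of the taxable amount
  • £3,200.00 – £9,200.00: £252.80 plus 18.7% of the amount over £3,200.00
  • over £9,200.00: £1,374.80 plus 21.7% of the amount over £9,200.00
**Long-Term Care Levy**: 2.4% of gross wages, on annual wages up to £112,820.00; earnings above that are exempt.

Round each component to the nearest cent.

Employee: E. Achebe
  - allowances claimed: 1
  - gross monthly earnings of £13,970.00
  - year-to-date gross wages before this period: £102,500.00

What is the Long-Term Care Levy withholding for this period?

Long-Term Care Levy: cap £112,820.00 − YTD £102,500.00 = £10,320.00 subject; 2.4% × £10,320.00 = £247.68

£247.68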